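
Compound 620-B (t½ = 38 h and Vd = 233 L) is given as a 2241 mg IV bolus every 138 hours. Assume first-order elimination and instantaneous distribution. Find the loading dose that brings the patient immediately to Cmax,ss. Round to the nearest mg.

f = (1/2)^(138/38) ≈ 0.080684; accumulation ratio R = 1/(1−f) ≈ 1.08777.
Loading dose to hit Cmax,ss on first dose: D_load = D_maint·R ≈ 2241 × 1.08777 ≈ 2437.69 mg.

2438 mg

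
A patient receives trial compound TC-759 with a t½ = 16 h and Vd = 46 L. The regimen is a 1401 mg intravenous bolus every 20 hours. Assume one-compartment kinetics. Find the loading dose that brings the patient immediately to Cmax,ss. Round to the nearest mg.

2417 mg

f = (1/2)^(20/16) ≈ 0.420448; accumulation ratio R = 1/(1−f) ≈ 1.72547.
Loading dose to hit Cmax,ss on first dose: D_load = D_maint·R ≈ 1401 × 1.72547 ≈ 2417.38 mg.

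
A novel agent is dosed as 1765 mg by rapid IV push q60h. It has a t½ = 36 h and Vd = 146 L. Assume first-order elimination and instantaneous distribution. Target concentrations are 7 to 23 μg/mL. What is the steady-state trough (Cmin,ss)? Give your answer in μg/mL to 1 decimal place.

k = ln2/t½ = ln2/36 ≈ 0.019254 h⁻¹; fraction remaining f = e^(−kτ) = e^(−0.019254×60) ≈ 0.3150.
At steady state, accumulation factor R = 1/(1 − e^(−kτ)) ≈ 1.4599.
Single-dose peak C₀ = D/Vd = 1765/146 ≈ 12.089 μg/mL.
Cmax,ss = C₀/(1 − f) ≈ 12.089/0.6850 ≈ 17.648 μg/mL.
Steady-state trough Cmin,ss = Cmax,ss·f ≈ 17.648 × 0.3150 ≈ 5.559 μg/mL.
Trough 5.6 μg/mL vs MEC 7 μg/mL: subtherapeutic.

5.6 μg/mL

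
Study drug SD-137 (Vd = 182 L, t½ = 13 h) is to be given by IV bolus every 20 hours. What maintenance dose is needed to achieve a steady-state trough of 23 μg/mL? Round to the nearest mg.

7974 mg

τ/t½ = 20/13 ≈ 1.5385, so f = (1/2)^(20/13) ≈ 0.344252.
Cmin,ss = (D/Vd)·f/(1−f), so D = Cmin,ss·Vd·(1−f)/f.
D = 23 × 182 × (1−f)/f ≈ 23 × 182 × 1.90485 ≈ 7973.70 mg.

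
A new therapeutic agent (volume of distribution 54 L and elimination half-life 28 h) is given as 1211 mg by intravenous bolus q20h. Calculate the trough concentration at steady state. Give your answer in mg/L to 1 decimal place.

35.0 mg/L

τ/t½ = 20/28 ≈ 0.71429, so fraction remaining f = (1/2)^(20/28) ≈ 0.6095.
Accumulation ratio R = 1/(1 − f) ≈ 1/0.3905 ≈ 2.5608.
Each bolus raises the concentration by D/Vd = 1211/54 ≈ 22.426 mg/L.
Steady-state peak Cmax,ss = C₀·R ≈ 22.426 × 2.5608 ≈ 57.429 mg/L.
Steady-state trough Cmin,ss = Cmax,ss·f ≈ 57.429 × 0.6095 ≈ 35.003 mg/L.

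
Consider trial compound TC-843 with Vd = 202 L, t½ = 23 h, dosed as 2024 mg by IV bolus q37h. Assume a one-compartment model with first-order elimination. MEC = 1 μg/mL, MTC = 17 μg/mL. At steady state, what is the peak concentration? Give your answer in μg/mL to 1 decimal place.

14.9 μg/mL

k = ln2/t½ = ln2/23 ≈ 0.030137 h⁻¹; fraction remaining f = e^(−kτ) = e^(−0.030137×37) ≈ 0.3279.
Accumulation ratio R = 1/(1 − f) ≈ 1/0.6721 ≈ 1.4879.
Single-dose peak C₀ = D/Vd = 2024/202 ≈ 10.020 μg/mL.
Steady-state peak Cmax,ss = C₀·R ≈ 10.020 × 1.4879 ≈ 14.909 μg/mL.
Peak 14.9 μg/mL vs MTC 17 μg/mL: below toxic threshold.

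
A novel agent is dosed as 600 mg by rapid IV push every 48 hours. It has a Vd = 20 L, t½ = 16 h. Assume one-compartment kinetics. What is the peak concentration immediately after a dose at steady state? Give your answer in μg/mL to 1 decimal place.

34.3 μg/mL

τ = 48 h = 3 half-lives, so f = (1/2)^3 = 0.125.
At steady state, R = 1/(1 − 0.125) = 8/7.
Single-dose peak C₀ = D/Vd = 600/20 = 30 μg/mL.
Steady-state peak Cmax,ss = C₀·R = 30 × 8/7 ≈ 34.286 μg/mL.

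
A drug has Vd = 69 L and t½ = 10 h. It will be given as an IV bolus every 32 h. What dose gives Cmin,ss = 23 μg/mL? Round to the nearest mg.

12997 mg

τ/t½ = 32/10 ≈ 3.2, so f = (1/2)^(32/10) ≈ 0.108819.
Cmin,ss = (D/Vd)·f/(1−f), so D = Cmin,ss·Vd·(1−f)/f.
D = 23 × 69 × (1−f)/f ≈ 23 × 69 × 8.18957 ≈ 12996.85 mg.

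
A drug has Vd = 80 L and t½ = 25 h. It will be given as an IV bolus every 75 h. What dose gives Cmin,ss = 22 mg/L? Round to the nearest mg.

12320 mg

τ/t½ = 75/25 ≈ 3, so f = (1/2)^(75/25) ≈ 0.125000.
Cmin,ss = (D/Vd)·f/(1−f), so D = Cmin,ss·Vd·(1−f)/f.
D = 22 × 80 × (1−f)/f ≈ 22 × 80 × 7.00000 ≈ 12320.00 mg.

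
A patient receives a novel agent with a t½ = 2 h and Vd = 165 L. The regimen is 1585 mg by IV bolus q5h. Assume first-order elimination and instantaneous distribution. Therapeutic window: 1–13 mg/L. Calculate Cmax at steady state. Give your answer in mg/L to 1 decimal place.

11.7 mg/L

τ/t½ = 5/2 ≈ 2.5, so fraction remaining f = (1/2)^(5/2) ≈ 0.1768.
Accumulation ratio R = 1/(1 − f) ≈ 1/0.8232 ≈ 1.2148.
Single-dose peak C₀ = D/Vd = 1585/165 ≈ 9.606 mg/L.
Steady-state peak Cmax,ss = C₀·R ≈ 9.606 × 1.2148 ≈ 11.669 mg/L.
Peak 11.7 mg/L vs MTC 13 mg/L: below toxic threshold.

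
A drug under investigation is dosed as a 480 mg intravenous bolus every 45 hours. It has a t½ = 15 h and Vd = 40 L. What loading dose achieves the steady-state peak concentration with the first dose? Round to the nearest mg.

f = (1/2)^(45/15) ≈ 0.125000; accumulation ratio R = 1/(1−f) ≈ 1.14286.
Loading dose to hit Cmax,ss on first dose: D_load = D_maint·R ≈ 480 × 1.14286 ≈ 548.57 mg.

549 mg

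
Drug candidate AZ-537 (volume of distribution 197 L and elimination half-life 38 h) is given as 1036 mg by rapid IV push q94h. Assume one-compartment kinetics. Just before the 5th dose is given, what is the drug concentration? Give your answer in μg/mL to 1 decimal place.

1.2 μg/mL

f = (1/2)^(τ/t½) = (1/2)^(94/38) ≈ 0.1800.
C₀ = D/Vd = 1036/197 ≈ 5.259 μg/mL.
Before the 5th dose, 4 doses have been given. Superposition: Cmin = C₀·(f + f² + … + f^4).
≈ 5.259 × (0.1800 + 0.0324 + 0.0058 + 0.0010) ≈ 5.259 × 0.2192 ≈ 1.153 μg/mL.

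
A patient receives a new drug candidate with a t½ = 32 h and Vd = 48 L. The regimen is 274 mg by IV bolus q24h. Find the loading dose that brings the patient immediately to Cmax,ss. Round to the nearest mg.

676 mg

f = (1/2)^(24/32) ≈ 0.594604; accumulation ratio R = 1/(1−f) ≈ 2.46672.
Loading dose to hit Cmax,ss on first dose: D_load = D_maint·R ≈ 274 × 2.46672 ≈ 675.88 mg.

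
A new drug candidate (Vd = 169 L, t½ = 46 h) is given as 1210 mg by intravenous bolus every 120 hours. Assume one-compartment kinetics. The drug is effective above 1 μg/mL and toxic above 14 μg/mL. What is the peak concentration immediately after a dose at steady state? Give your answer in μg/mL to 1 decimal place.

τ/t½ = 120/46 ≈ 2.6087, so fraction remaining f = (1/2)^(120/46) ≈ 0.1639.
At steady state, accumulation factor R = 1/(1 − e^(−kτ)) ≈ 1.1960.
Single-dose peak C₀ = D/Vd = 1210/169 ≈ 7.160 μg/mL.
Cmax,ss = C₀/(1 − f) ≈ 7.160/0.8361 ≈ 8.564 μg/mL.
Peak 8.6 μg/mL vs MTC 14 μg/mL: below toxic threshold.

8.6 μg/mL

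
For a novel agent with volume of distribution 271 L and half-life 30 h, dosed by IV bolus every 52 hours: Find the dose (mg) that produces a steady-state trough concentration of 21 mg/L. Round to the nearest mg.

τ/t½ = 52/30 ≈ 1.7333, so f = (1/2)^(52/30) ≈ 0.300756.
Cmin,ss = (D/Vd)·f/(1−f), so D = Cmin,ss·Vd·(1−f)/f.
D = 21 × 271 × (1−f)/f ≈ 21 × 271 × 2.32495 ≈ 13231.29 mg.

13231 mg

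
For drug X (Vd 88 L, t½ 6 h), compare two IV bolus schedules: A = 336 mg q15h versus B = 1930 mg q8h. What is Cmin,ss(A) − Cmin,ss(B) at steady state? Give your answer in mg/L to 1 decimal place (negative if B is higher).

Regimen A: f = (1/2)^(15/6) ≈ 0.1768; Cmin,ss = (336/88)·f/(1−f) ≈ 0.820 mg/L.
Regimen B: f = (1/2)^(8/6) ≈ 0.3969; Cmin,ss = (1930/88)·f/(1−f) ≈ 14.433 mg/L.
Difference ≈ 0.820 − 14.433 ≈ -13.613 mg/L.

-13.6 mg/L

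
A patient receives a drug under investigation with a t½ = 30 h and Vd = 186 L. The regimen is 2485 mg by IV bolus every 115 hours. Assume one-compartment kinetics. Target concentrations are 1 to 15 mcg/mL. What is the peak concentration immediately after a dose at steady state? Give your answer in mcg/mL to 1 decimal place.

14.4 mcg/mL

τ/t½ = 115/30 ≈ 3.8333, so fraction remaining f = (1/2)^(115/30) ≈ 0.0702.
At steady state, accumulation factor R = 1/(1 − e^(−kτ)) ≈ 1.0755.
Single-dose peak C₀ = D/Vd = 2485/186 ≈ 13.360 mcg/mL.
Steady-state peak Cmax,ss = C₀·R ≈ 13.360 × 1.0755 ≈ 14.369 mcg/mL.
Peak 14.4 mcg/mL vs MTC 15 mcg/mL: below toxic threshold.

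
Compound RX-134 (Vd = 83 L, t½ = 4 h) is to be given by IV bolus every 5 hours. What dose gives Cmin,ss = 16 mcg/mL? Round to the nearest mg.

1831 mg

τ/t½ = 5/4 ≈ 1.25, so f = (1/2)^(5/4) ≈ 0.420448.
Cmin,ss = (D/Vd)·f/(1−f), so D = Cmin,ss·Vd·(1−f)/f.
D = 16 × 83 × (1−f)/f ≈ 16 × 83 × 1.37842 ≈ 1830.54 mg.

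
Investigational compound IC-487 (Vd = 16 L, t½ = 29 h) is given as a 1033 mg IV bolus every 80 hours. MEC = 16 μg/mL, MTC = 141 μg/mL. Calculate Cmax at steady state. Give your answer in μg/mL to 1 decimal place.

75.8 μg/mL

Over one 80-h interval, 80/29 ≈ 2.7586 half-lives elapse, leaving f ≈ 0.1478 of each dose.
Accumulation ratio R = 1/(1 − f) ≈ 1/0.8522 ≈ 1.1734.
Single-dose peak C₀ = D/Vd = 1033/16 ≈ 64.562 μg/mL.
Steady-state peak Cmax,ss = C₀·R ≈ 64.562 × 1.1734 ≈ 75.757 μg/mL.
Peak 75.8 μg/mL vs MTC 141 μg/mL: below toxic threshold.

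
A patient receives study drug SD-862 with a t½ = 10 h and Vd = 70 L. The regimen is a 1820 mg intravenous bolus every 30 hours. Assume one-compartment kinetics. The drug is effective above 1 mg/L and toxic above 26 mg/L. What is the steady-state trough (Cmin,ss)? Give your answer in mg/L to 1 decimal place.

3.7 mg/L

τ = 30 h = 3 half-lives, so f = (1/2)^3 = 0.125.
At steady state, R = 1/(1 − 0.125) = 8/7.
Single-dose peak C₀ = D/Vd = 1820/70 = 26 mg/L.
Steady-state peak Cmax,ss = C₀·R = 26 × 8/7 ≈ 29.714 mg/L.
Steady-state trough Cmin,ss = Cmax,ss·f ≈ 29.714 × 0.125 ≈ 3.714 mg/L.
Trough 3.7 mg/L vs MEC 1 mg/L: adequate.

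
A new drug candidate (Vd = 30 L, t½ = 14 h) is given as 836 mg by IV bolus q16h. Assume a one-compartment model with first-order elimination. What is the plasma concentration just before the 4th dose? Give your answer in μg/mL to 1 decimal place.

20.9 μg/mL

f = (1/2)^(τ/t½) = (1/2)^(16/14) ≈ 0.4529.
C₀ = D/Vd = 836/30 ≈ 27.867 μg/mL.
Before the 4th dose, 3 doses have been given. Superposition: Cmin = C₀·(f + f² + … + f^3).
≈ 27.867 × (0.4529 + 0.2051 + 0.0929) ≈ 27.867 × 0.7509 ≈ 20.925 μg/mL.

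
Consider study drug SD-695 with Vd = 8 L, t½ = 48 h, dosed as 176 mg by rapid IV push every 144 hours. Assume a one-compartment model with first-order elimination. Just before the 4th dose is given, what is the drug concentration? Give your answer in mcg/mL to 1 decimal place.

f = (1/2)^(τ/t½) = (1/2)^(144/48) ≈ 0.1250.
C₀ = D/Vd = 176/8 ≈ 22.000 mcg/mL.
Before the 4th dose, 3 doses have been given. Superposition: Cmin = C₀·(f + f² + … + f^3).
≈ 22.000 × (0.1250 + 0.0156 + 0.0020) ≈ 22.000 × 0.1426 ≈ 3.137 mcg/mL.

3.1 mcg/mL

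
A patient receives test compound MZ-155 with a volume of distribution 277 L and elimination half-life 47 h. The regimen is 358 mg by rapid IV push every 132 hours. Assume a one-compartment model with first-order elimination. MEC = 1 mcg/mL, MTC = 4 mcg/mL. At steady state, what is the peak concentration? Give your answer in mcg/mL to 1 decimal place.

τ/t½ = 132/47 ≈ 2.8085, so fraction remaining f = (1/2)^(132/47) ≈ 0.1427.
At steady state, accumulation factor R = 1/(1 − e^(−kτ)) ≈ 1.1665.
Single-dose peak C₀ = D/Vd = 358/277 ≈ 1.292 mcg/mL.
Steady-state peak Cmax,ss = C₀·R ≈ 1.292 × 1.1665 ≈ 1.507 mcg/mL.
Peak 1.5 mcg/mL vs MTC 4 mcg/mL: below toxic threshold.

1.5 mcg/mL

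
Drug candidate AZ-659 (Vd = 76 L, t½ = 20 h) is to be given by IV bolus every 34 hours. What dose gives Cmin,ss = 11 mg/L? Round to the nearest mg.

τ/t½ = 34/20 ≈ 1.7, so f = (1/2)^(34/20) ≈ 0.307786.
Cmin,ss = (D/Vd)·f/(1−f), so D = Cmin,ss·Vd·(1−f)/f.
D = 11 × 76 × (1−f)/f ≈ 11 × 76 × 2.24901 ≈ 1880.17 mg.

1880 mg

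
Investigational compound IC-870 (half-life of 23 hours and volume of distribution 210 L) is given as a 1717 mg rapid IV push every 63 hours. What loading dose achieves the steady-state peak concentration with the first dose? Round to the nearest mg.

f = (1/2)^(63/23) ≈ 0.149775; accumulation ratio R = 1/(1−f) ≈ 1.17616.
Loading dose to hit Cmax,ss on first dose: D_load = D_maint·R ≈ 1717 × 1.17616 ≈ 2019.47 mg.

2019 mg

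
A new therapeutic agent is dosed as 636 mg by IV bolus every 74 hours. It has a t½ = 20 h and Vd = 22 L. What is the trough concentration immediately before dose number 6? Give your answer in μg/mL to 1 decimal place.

f = (1/2)^(τ/t½) = (1/2)^(74/20) ≈ 0.0769.
C₀ = D/Vd = 636/22 ≈ 28.909 μg/mL.
Before the 6th dose, 5 doses have been given. Superposition: Cmin = C₀·(f + f² + … + f^5).
≈ 28.909 × (0.0769 + 0.0059 + 0.0005 + 0.0000 + 0.0000) ≈ 28.909 × 0.0833 ≈ 2.408 μg/mL.

2.4 μg/mL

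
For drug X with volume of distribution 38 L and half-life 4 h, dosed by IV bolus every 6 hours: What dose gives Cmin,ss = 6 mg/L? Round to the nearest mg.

τ/t½ = 6/4 ≈ 1.5, so f = (1/2)^(6/4) ≈ 0.353553.
Cmin,ss = (D/Vd)·f/(1−f), so D = Cmin,ss·Vd·(1−f)/f.
D = 6 × 38 × (1−f)/f ≈ 6 × 38 × 1.82843 ≈ 416.88 mg.

417 mg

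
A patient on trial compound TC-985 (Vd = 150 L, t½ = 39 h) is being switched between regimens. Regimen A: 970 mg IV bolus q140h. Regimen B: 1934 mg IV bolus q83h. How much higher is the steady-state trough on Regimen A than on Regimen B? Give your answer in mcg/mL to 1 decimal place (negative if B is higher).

Regimen A: f = (1/2)^(140/39) ≈ 0.0831; Cmin,ss = (970/150)·f/(1−f) ≈ 0.586 mcg/mL.
Regimen B: f = (1/2)^(83/39) ≈ 0.2287; Cmin,ss = (1934/150)·f/(1−f) ≈ 3.823 mcg/mL.
Difference ≈ 0.586 − 3.823 ≈ -3.237 mcg/mL.

-3.2 mcg/mL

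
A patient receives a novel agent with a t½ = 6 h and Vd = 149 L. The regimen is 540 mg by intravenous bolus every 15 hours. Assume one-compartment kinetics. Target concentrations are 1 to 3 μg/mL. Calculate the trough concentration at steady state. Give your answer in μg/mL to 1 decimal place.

Over one 15-h interval, 15/6 ≈ 2.5 half-lives elapse, leaving f ≈ 0.1768 of each dose.
At steady state, accumulation factor R = 1/(1 − e^(−kτ)) ≈ 1.2148.
Each bolus raises the concentration by D/Vd = 540/149 ≈ 3.624 μg/mL.
Cmax,ss = C₀/(1 − f) ≈ 3.624/0.8232 ≈ 4.402 μg/mL.
Steady-state trough Cmin,ss = Cmax,ss·f ≈ 4.402 × 0.1768 ≈ 0.778 μg/mL.
Trough 0.8 μg/mL vs MEC 1 μg/mL: subtherapeutic.

0.8 μg/mL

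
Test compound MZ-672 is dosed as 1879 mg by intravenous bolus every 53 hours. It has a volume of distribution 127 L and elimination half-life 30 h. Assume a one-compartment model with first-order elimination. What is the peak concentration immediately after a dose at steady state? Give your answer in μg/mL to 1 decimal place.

k = ln2/t½ = ln2/30 ≈ 0.023105 h⁻¹; fraction remaining f = e^(−kτ) = e^(−0.023105×53) ≈ 0.2939.
Accumulation ratio R = 1/(1 − f) ≈ 1/0.7061 ≈ 1.4162.
Each bolus raises the concentration by D/Vd = 1879/127 ≈ 14.795 μg/mL.
Steady-state peak Cmax,ss = C₀·R ≈ 14.795 × 1.4162 ≈ 20.953 μg/mL.

21.0 μg/mL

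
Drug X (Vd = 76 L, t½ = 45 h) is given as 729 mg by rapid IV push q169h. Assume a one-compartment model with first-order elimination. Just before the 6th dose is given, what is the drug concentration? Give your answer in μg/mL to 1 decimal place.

0.8 μg/mL

f = (1/2)^(τ/t½) = (1/2)^(169/45) ≈ 0.0740.
C₀ = D/Vd = 729/76 ≈ 9.592 μg/mL.
Before the 6th dose, 5 doses have been given. Superposition: Cmin = C₀·(f + f² + … + f^5).
≈ 9.592 × (0.0740 + 0.0055 + 0.0004 + 0.0000 + 0.0000) ≈ 9.592 × 0.0799 ≈ 0.766 μg/mL.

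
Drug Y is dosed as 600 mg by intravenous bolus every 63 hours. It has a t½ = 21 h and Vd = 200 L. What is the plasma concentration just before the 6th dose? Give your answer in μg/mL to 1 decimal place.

f = (1/2)^(τ/t½) = (1/2)^(63/21) ≈ 0.1250.
C₀ = D/Vd = 600/200 ≈ 3.000 μg/mL.
Before the 6th dose, 5 doses have been given. Superposition: Cmin = C₀·(f + f² + … + f^5).
≈ 3.000 × (0.1250 + 0.0156 + 0.0020 + 0.0002 + 0.0000) ≈ 3.000 × 0.1428 ≈ 0.428 μg/mL.

0.4 μg/mL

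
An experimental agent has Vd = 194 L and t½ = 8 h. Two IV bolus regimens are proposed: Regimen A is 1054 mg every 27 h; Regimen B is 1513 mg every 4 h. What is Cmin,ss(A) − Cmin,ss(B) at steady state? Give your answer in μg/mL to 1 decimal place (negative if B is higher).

Regimen A: f = (1/2)^(27/8) ≈ 0.0964; Cmin,ss = (1054/194)·f/(1−f) ≈ 0.580 μg/mL.
Regimen B: f = (1/2)^(4/8) ≈ 0.7071; Cmin,ss = (1513/194)·f/(1−f) ≈ 18.828 μg/mL.
Difference ≈ 0.580 − 18.828 ≈ -18.248 μg/mL.

-18.2 μg/mL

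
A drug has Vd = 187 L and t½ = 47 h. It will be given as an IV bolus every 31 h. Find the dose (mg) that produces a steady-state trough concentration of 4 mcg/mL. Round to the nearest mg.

τ/t½ = 31/47 ≈ 0.65957, so f = (1/2)^(31/47) ≈ 0.633065.
Cmin,ss = (D/Vd)·f/(1−f), so D = Cmin,ss·Vd·(1−f)/f.
D = 4 × 187 × (1−f)/f ≈ 4 × 187 × 0.57962 ≈ 433.56 mg.

434 mg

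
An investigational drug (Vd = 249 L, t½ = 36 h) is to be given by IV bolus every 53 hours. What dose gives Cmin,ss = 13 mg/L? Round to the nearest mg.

τ/t½ = 53/36 ≈ 1.4722, so f = (1/2)^(53/36) ≈ 0.360427.
Cmin,ss = (D/Vd)·f/(1−f), so D = Cmin,ss·Vd·(1−f)/f.
D = 13 × 249 × (1−f)/f ≈ 13 × 249 × 1.77449 ≈ 5744.02 mg.

5744 mg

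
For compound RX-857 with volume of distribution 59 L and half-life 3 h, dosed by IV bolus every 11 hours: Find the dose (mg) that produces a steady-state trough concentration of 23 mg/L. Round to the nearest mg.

15876 mg

τ/t½ = 11/3 ≈ 3.6667, so f = (1/2)^(11/3) ≈ 0.078745.
Cmin,ss = (D/Vd)·f/(1−f), so D = Cmin,ss·Vd·(1−f)/f.
D = 23 × 59 × (1−f)/f ≈ 23 × 59 × 11.69922 ≈ 15875.84 mg.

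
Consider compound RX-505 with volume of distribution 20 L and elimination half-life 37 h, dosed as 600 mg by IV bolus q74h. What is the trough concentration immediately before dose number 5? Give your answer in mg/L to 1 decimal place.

10.0 mg/L

f = (1/2)^(τ/t½) = (1/2)^(74/37) ≈ 0.2500.
C₀ = D/Vd = 600/20 ≈ 30.000 mg/L.
Before the 5th dose, 4 doses have been given. Superposition: Cmin = C₀·(f + f² + … + f^4).
≈ 30.000 × (0.2500 + 0.0625 + 0.0156 + 0.0039) ≈ 30.000 × 0.3320 ≈ 9.960 mg/L.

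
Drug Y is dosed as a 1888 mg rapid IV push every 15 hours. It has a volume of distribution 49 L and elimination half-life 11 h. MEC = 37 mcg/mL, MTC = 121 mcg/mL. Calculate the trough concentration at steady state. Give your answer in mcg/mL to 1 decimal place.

24.5 mcg/mL

Over one 15-h interval, 15/11 ≈ 1.3636 half-lives elapse, leaving f ≈ 0.3886 of each dose.
Accumulation ratio R = 1/(1 − f) ≈ 1/0.6114 ≈ 1.6356.
Single-dose peak C₀ = D/Vd = 1888/49 ≈ 38.531 mcg/mL.
Cmax,ss = C₀/(1 − f) ≈ 38.531/0.6114 ≈ 63.021 mcg/mL.
One interval later, Cmin,ss = Cmax,ss·e^(−kτ) ≈ 63.021 × 0.3886 ≈ 24.490 mcg/mL.
Trough 24.5 mcg/mL vs MEC 37 mcg/mL: subtherapeutic.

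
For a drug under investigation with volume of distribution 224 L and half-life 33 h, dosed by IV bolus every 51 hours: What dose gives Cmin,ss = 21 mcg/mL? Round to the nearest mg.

9027 mg

τ/t½ = 51/33 ≈ 1.5455, so f = (1/2)^(51/33) ≈ 0.342588.
Cmin,ss = (D/Vd)·f/(1−f), so D = Cmin,ss·Vd·(1−f)/f.
D = 21 × 224 × (1−f)/f ≈ 21 × 224 × 1.91896 ≈ 9026.79 mg.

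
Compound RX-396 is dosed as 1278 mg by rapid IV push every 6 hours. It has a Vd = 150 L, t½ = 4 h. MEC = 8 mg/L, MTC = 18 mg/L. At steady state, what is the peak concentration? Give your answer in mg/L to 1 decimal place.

k = ln2/t½ = ln2/4 ≈ 0.173287 h⁻¹; fraction remaining f = e^(−kτ) = e^(−0.173287×6) ≈ 0.3536.
At steady state, accumulation factor R = 1/(1 − e^(−kτ)) ≈ 1.5470.
Single-dose peak C₀ = D/Vd = 1278/150 ≈ 8.520 mg/L.
Steady-state peak Cmax,ss = C₀·R ≈ 8.520 × 1.5470 ≈ 13.180 mg/L.
Peak 13.2 mg/L vs MTC 18 mg/L: below toxic threshold.

13.2 mg/L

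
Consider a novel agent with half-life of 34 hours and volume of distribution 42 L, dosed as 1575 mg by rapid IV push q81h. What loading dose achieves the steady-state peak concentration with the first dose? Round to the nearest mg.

1949 mg

f = (1/2)^(81/34) ≈ 0.191796; accumulation ratio R = 1/(1−f) ≈ 1.23731.
Loading dose to hit Cmax,ss on first dose: D_load = D_maint·R ≈ 1575 × 1.23731 ≈ 1948.76 mg.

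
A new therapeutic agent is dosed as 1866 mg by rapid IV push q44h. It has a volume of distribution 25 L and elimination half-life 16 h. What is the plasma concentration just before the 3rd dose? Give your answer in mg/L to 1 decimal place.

f = (1/2)^(τ/t½) = (1/2)^(44/16) ≈ 0.1487.
C₀ = D/Vd = 1866/25 ≈ 74.640 mg/L.
Before the 3rd dose, 2 doses have been given. Superposition: Cmin = C₀·(f + f²).
≈ 74.640 × (0.1487 + 0.0221) ≈ 74.640 × 0.1708 ≈ 12.749 mg/L.

12.7 mg/L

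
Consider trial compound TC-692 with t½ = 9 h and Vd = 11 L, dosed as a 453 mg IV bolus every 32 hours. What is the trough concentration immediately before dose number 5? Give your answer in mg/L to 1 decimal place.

3.8 mg/L

f = (1/2)^(τ/t½) = (1/2)^(32/9) ≈ 0.0850.
C₀ = D/Vd = 453/11 ≈ 41.182 mg/L.
Before the 5th dose, 4 doses have been given. Superposition: Cmin = C₀·(f + f² + … + f^4).
≈ 41.182 × (0.0850 + 0.0072 + 0.0006 + 0.0001) ≈ 41.182 × 0.0929 ≈ 3.826 mg/L.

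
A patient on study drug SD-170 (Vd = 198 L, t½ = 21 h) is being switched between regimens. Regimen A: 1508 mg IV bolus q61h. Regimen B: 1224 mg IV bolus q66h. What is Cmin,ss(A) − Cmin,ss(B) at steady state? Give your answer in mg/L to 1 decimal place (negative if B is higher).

Regimen A: f = (1/2)^(61/21) ≈ 0.1335; Cmin,ss = (1508/198)·f/(1−f) ≈ 1.173 mg/L.
Regimen B: f = (1/2)^(66/21) ≈ 0.1132; Cmin,ss = (1224/198)·f/(1−f) ≈ 0.789 mg/L.
Difference ≈ 1.173 − 0.789 ≈ 0.384 mg/L.

0.4 mg/L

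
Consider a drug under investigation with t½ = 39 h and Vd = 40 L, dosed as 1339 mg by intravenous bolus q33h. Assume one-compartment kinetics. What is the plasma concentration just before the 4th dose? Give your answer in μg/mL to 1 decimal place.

f = (1/2)^(τ/t½) = (1/2)^(33/39) ≈ 0.5563.
C₀ = D/Vd = 1339/40 ≈ 33.475 μg/mL.
Before the 4th dose, 3 doses have been given. Superposition: Cmin = C₀·(f + f² + … + f^3).
≈ 33.475 × (0.5563 + 0.3095 + 0.1722) ≈ 33.475 × 1.0380 ≈ 34.747 μg/mL.

34.7 μg/mL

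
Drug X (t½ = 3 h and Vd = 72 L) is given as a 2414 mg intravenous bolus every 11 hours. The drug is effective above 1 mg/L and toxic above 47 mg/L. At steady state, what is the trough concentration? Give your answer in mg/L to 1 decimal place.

2.9 mg/L

k = ln2/t½ = ln2/3 ≈ 0.231049 h⁻¹; fraction remaining f = e^(−kτ) = e^(−0.231049×11) ≈ 0.0787.
Single-dose peak C₀ = D/Vd = 2414/72 ≈ 33.528 mg/L.
Steady-state trough Cmin,ss = C₀·f/(1−f) ≈ 33.528 × 0.0787/0.9213 ≈ 2.864 mg/L.
Trough 2.9 mg/L vs MEC 1 mg/L: adequate.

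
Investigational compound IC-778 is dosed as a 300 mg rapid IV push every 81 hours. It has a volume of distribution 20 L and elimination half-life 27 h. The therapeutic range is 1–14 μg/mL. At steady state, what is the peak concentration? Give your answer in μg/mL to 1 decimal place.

17.1 μg/mL

The dosing interval is 3 half-lives, so f = 2^(−3) = 0.125.
Accumulation ratio R = 1/(1 − f) = 1/0.875 = 8/7.
Single-dose peak C₀ = D/Vd = 300/20 = 15 μg/mL.
Steady-state peak Cmax,ss = C₀·R = 15 × 8/7 ≈ 17.143 μg/mL.
Peak 17.1 μg/mL vs MTC 14 μg/mL: exceeds toxic threshold.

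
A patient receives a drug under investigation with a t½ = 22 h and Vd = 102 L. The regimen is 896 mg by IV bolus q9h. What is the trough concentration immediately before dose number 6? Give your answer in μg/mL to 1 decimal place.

f = (1/2)^(τ/t½) = (1/2)^(9/22) ≈ 0.7531.
C₀ = D/Vd = 896/102 ≈ 8.784 μg/mL.
Before the 6th dose, 5 doses have been given. Superposition: Cmin = C₀·(f + f² + … + f^5).
≈ 8.784 × (0.7531 + 0.5672 + 0.4271 + 0.3217 + 0.2422) ≈ 8.784 × 2.3113 ≈ 20.302 μg/mL.

20.3 μg/mL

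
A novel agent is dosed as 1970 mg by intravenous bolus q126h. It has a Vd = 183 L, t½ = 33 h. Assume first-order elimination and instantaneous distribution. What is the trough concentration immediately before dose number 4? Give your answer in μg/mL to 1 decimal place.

f = (1/2)^(τ/t½) = (1/2)^(126/33) ≈ 0.0709.
C₀ = D/Vd = 1970/183 ≈ 10.765 μg/mL.
Before the 4th dose, 3 doses have been given. Superposition: Cmin = C₀·(f + f² + … + f^3).
≈ 10.765 × (0.0709 + 0.0050 + 0.0004) ≈ 10.765 × 0.0763 ≈ 0.821 μg/mL.

0.8 μg/mL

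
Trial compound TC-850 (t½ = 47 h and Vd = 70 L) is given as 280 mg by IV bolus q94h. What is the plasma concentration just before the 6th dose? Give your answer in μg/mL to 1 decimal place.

1.3 μg/mL

f = (1/2)^(τ/t½) = (1/2)^(94/47) ≈ 0.2500.
C₀ = D/Vd = 280/70 ≈ 4.000 μg/mL.
Before the 6th dose, 5 doses have been given. Superposition: Cmin = C₀·(f + f² + … + f^5).
≈ 4.000 × (0.2500 + 0.0625 + 0.0156 + 0.0039 + 0.0010) ≈ 4.000 × 0.3330 ≈ 1.332 μg/mL.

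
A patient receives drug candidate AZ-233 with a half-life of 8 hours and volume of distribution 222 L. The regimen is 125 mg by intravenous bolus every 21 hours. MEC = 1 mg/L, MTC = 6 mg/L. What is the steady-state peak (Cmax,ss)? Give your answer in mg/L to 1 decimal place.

0.7 mg/L

τ/t½ = 21/8 ≈ 2.625, so fraction remaining f = (1/2)^(21/8) ≈ 0.1621.
At steady state, accumulation factor R = 1/(1 − e^(−kτ)) ≈ 1.1935.
Each bolus raises the concentration by D/Vd = 125/222 ≈ 0.563 mg/L.
Cmax,ss = C₀/(1 − f) ≈ 0.563/0.8379 ≈ 0.672 mg/L.
Peak 0.7 mg/L vs MTC 6 mg/L: below toxic threshold.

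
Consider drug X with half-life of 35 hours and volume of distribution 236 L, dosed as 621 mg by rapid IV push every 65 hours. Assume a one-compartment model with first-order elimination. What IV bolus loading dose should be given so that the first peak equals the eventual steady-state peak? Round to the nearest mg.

f = (1/2)^(65/35) ≈ 0.276022; accumulation ratio R = 1/(1−f) ≈ 1.38126.
Loading dose to hit Cmax,ss on first dose: D_load = D_maint·R ≈ 621 × 1.38126 ≈ 857.76 mg.

858 mg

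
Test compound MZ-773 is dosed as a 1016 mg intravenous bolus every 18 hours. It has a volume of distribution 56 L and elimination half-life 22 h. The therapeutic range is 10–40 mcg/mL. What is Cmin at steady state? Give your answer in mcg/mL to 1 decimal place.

τ/t½ = 18/22 ≈ 0.81818, so fraction remaining f = (1/2)^(18/22) ≈ 0.5672.
Single-dose peak C₀ = D/Vd = 1016/56 ≈ 18.143 mcg/mL.
Steady-state trough Cmin,ss = C₀·f/(1−f) ≈ 18.143 × 0.5672/0.4328 ≈ 23.777 mcg/mL.
Trough 23.8 mcg/mL vs MEC 10 mcg/mL: adequate.

23.8 mcg/mL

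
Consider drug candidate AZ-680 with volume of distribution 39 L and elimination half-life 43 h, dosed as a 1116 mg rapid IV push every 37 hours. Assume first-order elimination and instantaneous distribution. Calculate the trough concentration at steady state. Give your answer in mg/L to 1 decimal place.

τ/t½ = 37/43 ≈ 0.86047, so fraction remaining f = (1/2)^(37/43) ≈ 0.5508.
Single-dose peak C₀ = D/Vd = 1116/39 ≈ 28.615 mg/L.
Steady-state trough Cmin,ss = C₀·f/(1−f) ≈ 28.615 × 0.5508/0.4492 ≈ 35.087 mg/L.

35.1 mg/L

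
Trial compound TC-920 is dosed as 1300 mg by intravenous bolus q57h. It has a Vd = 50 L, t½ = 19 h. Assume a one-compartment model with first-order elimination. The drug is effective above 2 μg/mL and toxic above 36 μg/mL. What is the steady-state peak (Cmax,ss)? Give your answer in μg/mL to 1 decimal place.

29.7 μg/mL

The dosing interval is 3 half-lives, so f = 2^(−3) = 0.125.
Accumulation ratio R = 1/(1 − f) = 1/0.875 = 8/7.
Single-dose peak C₀ = D/Vd = 1300/50 = 26 μg/mL.
Steady-state peak Cmax,ss = C₀·R = 26 × 8/7 ≈ 29.714 μg/mL.
Peak 29.7 μg/mL vs MTC 36 μg/mL: below toxic threshold.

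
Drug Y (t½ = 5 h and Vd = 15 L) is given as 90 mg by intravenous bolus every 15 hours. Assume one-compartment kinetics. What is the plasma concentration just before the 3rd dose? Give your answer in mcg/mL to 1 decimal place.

0.8 mcg/mL

f = (1/2)^(τ/t½) = (1/2)^(15/5) ≈ 0.1250.
C₀ = D/Vd = 90/15 ≈ 6.000 mcg/mL.
Before the 3rd dose, 2 doses have been given. Superposition: Cmin = C₀·(f + f²).
≈ 6.000 × (0.1250 + 0.0156) ≈ 6.000 × 0.1406 ≈ 0.844 mcg/mL.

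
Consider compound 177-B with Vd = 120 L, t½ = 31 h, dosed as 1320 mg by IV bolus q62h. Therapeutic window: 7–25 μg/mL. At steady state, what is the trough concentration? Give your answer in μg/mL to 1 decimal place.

τ = 62 h = 2 half-lives, so f = (1/2)^2 = 0.25.
At steady state, R = 1/(1 − 0.25) = 4/3.
Single-dose peak C₀ = D/Vd = 1320/120 = 11 μg/mL.
Steady-state peak Cmax,ss = C₀·R = 11 × 4/3 ≈ 14.667 μg/mL.
Steady-state trough Cmin,ss = Cmax,ss·f ≈ 14.667 × 0.25 ≈ 3.667 μg/mL.
Trough 3.7 μg/mL vs MEC 7 μg/mL: subtherapeutic.

3.7 μg/mL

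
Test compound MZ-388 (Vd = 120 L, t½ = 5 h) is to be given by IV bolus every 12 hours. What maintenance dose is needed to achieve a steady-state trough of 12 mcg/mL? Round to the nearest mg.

6160 mg

τ/t½ = 12/5 ≈ 2.4, so f = (1/2)^(12/5) ≈ 0.189465.
Cmin,ss = (D/Vd)·f/(1−f), so D = Cmin,ss·Vd·(1−f)/f.
D = 12 × 120 × (1−f)/f ≈ 12 × 120 × 4.27802 ≈ 6160.35 mg.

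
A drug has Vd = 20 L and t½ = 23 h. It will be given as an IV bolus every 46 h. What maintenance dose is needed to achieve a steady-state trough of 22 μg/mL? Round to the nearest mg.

1320 mg

τ/t½ = 46/23 ≈ 2, so f = (1/2)^(46/23) ≈ 0.250000.
Cmin,ss = (D/Vd)·f/(1−f), so D = Cmin,ss·Vd·(1−f)/f.
D = 22 × 20 × (1−f)/f ≈ 22 × 20 × 3.00000 ≈ 1320.00 mg.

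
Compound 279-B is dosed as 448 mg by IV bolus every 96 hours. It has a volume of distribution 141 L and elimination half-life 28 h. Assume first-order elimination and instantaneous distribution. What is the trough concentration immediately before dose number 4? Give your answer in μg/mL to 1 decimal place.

f = (1/2)^(τ/t½) = (1/2)^(96/28) ≈ 0.0929.
C₀ = D/Vd = 448/141 ≈ 3.177 μg/mL.
Before the 4th dose, 3 doses have been given. Superposition: Cmin = C₀·(f + f² + … + f^3).
≈ 3.177 × (0.0929 + 0.0086 + 0.0008) ≈ 3.177 × 0.1023 ≈ 0.325 μg/mL.

0.3 μg/mL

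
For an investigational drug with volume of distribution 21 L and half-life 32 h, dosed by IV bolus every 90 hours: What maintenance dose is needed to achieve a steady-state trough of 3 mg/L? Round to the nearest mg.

380 mg

τ/t½ = 90/32 ≈ 2.8125, so f = (1/2)^(90/32) ≈ 0.142349.
Cmin,ss = (D/Vd)·f/(1−f), so D = Cmin,ss·Vd·(1−f)/f.
D = 3 × 21 × (1−f)/f ≈ 3 × 21 × 6.02499 ≈ 379.57 mg.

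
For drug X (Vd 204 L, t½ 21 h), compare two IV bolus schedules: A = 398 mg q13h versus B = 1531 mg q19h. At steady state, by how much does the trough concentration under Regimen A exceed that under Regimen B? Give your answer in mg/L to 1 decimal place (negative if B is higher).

Regimen A: f = (1/2)^(13/21) ≈ 0.6511; Cmin,ss = (398/204)·f/(1−f) ≈ 3.641 mg/L.
Regimen B: f = (1/2)^(19/21) ≈ 0.5341; Cmin,ss = (1531/204)·f/(1−f) ≈ 8.603 mg/L.
Difference ≈ 3.641 − 8.603 ≈ -4.962 mg/L.

-5.0 mg/L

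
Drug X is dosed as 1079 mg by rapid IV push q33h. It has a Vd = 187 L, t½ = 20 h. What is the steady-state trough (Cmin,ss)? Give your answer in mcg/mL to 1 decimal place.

2.7 mcg/mL

τ/t½ = 33/20 ≈ 1.65, so fraction remaining f = (1/2)^(33/20) ≈ 0.3186.
At steady state, accumulation factor R = 1/(1 − e^(−kτ)) ≈ 1.4676.
Each bolus raises the concentration by D/Vd = 1079/187 ≈ 5.770 mcg/mL.
Cmax,ss = C₀/(1 − f) ≈ 5.770/0.6814 ≈ 8.468 mcg/mL.
Steady-state trough Cmin,ss = Cmax,ss·f ≈ 8.468 × 0.3186 ≈ 2.698 mcg/mL.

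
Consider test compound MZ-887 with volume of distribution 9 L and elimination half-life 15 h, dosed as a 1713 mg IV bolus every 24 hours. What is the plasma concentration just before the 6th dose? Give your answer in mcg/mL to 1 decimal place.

93.3 mcg/mL

f = (1/2)^(τ/t½) = (1/2)^(24/15) ≈ 0.3299.
C₀ = D/Vd = 1713/9 ≈ 190.333 mcg/mL.
Before the 6th dose, 5 doses have been given. Superposition: Cmin = C₀·(f + f² + … + f^5).
≈ 190.333 × (0.3299 + 0.1088 + 0.0359 + 0.0118 + 0.0039) ≈ 190.333 × 0.4903 ≈ 93.320 mcg/mL.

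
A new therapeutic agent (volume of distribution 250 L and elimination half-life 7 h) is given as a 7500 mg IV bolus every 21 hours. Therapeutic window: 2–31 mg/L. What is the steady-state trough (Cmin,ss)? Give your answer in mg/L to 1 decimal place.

4.3 mg/L

τ = 21 h = 3 half-lives, so f = (1/2)^3 = 0.125.
At steady state, R = 1/(1 − 0.125) = 8/7.
Single-dose peak C₀ = D/Vd = 7500/250 = 30 mg/L.
Steady-state peak Cmax,ss = C₀·R = 30 × 8/7 ≈ 34.286 mg/L.
Steady-state trough Cmin,ss = Cmax,ss·f ≈ 34.286 × 0.125 ≈ 4.286 mg/L.
Trough 4.3 mg/L vs MEC 2 mg/L: adequate.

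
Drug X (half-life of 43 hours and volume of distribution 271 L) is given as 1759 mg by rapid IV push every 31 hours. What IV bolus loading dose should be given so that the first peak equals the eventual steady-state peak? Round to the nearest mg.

f = (1/2)^(31/43) ≈ 0.606706; accumulation ratio R = 1/(1−f) ≈ 2.54263.
Loading dose to hit Cmax,ss on first dose: D_load = D_maint·R ≈ 1759 × 2.54263 ≈ 4472.49 mg.

4472 mg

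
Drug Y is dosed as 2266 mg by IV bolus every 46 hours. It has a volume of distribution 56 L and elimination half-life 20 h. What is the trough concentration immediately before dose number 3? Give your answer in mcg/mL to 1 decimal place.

f = (1/2)^(τ/t½) = (1/2)^(46/20) ≈ 0.2031.
C₀ = D/Vd = 2266/56 ≈ 40.464 mcg/mL.
Before the 3rd dose, 2 doses have been given. Superposition: Cmin = C₀·(f + f²).
≈ 40.464 × (0.2031 + 0.0412) ≈ 40.464 × 0.2443 ≈ 9.885 mcg/mL.

9.9 mcg/mL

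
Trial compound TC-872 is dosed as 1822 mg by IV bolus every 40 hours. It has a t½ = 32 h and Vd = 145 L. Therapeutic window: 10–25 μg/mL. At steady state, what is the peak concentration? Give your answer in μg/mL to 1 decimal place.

τ/t½ = 40/32 ≈ 1.25, so fraction remaining f = (1/2)^(40/32) ≈ 0.4204.
At steady state, accumulation factor R = 1/(1 − e^(−kτ)) ≈ 1.7253.
Each bolus raises the concentration by D/Vd = 1822/145 ≈ 12.566 μg/mL.
Steady-state peak Cmax,ss = C₀·R ≈ 12.566 × 1.7253 ≈ 21.680 μg/mL.
Peak 21.7 μg/mL vs MTC 25 μg/mL: below toxic threshold.

21.7 μg/mL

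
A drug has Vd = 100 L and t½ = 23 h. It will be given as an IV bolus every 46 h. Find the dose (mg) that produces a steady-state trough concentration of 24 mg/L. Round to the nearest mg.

τ/t½ = 46/23 ≈ 2, so f = (1/2)^(46/23) ≈ 0.250000.
Cmin,ss = (D/Vd)·f/(1−f), so D = Cmin,ss·Vd·(1−f)/f.
D = 24 × 100 × (1−f)/f ≈ 24 × 100 × 3.00000 ≈ 7200.00 mg.

7200 mg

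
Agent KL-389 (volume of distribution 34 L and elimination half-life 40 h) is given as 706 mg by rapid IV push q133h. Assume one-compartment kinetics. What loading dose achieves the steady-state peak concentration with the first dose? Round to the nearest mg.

784 mg

f = (1/2)^(133/40) ≈ 0.099787; accumulation ratio R = 1/(1−f) ≈ 1.11085.
Loading dose to hit Cmax,ss on first dose: D_load = D_maint·R ≈ 706 × 1.11085 ≈ 784.26 mg.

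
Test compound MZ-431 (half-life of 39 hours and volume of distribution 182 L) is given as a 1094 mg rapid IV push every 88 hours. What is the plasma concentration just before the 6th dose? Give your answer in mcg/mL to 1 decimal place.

f = (1/2)^(τ/t½) = (1/2)^(88/39) ≈ 0.2093.
C₀ = D/Vd = 1094/182 ≈ 6.011 mcg/mL.
Before the 6th dose, 5 doses have been given. Superposition: Cmin = C₀·(f + f² + … + f^5).
≈ 6.011 × (0.2093 + 0.0438 + 0.0092 + 0.0019 + 0.0004) ≈ 6.011 × 0.2646 ≈ 1.591 mcg/mL.

1.6 mcg/mL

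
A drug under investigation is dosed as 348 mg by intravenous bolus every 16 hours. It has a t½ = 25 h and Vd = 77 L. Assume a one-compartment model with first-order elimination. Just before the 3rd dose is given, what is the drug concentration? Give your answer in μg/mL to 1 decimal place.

f = (1/2)^(τ/t½) = (1/2)^(16/25) ≈ 0.6417.
C₀ = D/Vd = 348/77 ≈ 4.519 μg/mL.
Before the 3rd dose, 2 doses have been given. Superposition: Cmin = C₀·(f + f²).
≈ 4.519 × (0.6417 + 0.4118) ≈ 4.519 × 1.0535 ≈ 4.761 μg/mL.

4.8 μg/mL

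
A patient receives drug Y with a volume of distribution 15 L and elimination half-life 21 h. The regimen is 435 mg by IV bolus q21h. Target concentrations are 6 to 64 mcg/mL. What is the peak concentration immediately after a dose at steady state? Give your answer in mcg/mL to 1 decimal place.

τ = 21 h = 1 half-life, so f = (1/2)^1 = 0.5.
At steady state, R = 1/(1 − 0.5) = 2/1.
Single-dose peak C₀ = D/Vd = 435/15 = 29 mcg/mL.
Steady-state peak Cmax,ss = C₀·R = 29 × 2/1 ≈ 58.000 mcg/mL.
Peak 58.0 mcg/mL vs MTC 64 mcg/mL: below toxic threshold.

58.0 mcg/mL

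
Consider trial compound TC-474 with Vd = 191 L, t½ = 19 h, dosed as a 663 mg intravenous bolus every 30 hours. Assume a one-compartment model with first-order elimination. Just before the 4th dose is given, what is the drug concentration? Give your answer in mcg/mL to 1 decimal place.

1.7 mcg/mL

f = (1/2)^(τ/t½) = (1/2)^(30/19) ≈ 0.3347.
C₀ = D/Vd = 663/191 ≈ 3.471 mcg/mL.
Before the 4th dose, 3 doses have been given. Superposition: Cmin = C₀·(f + f² + … + f^3).
≈ 3.471 × (0.3347 + 0.1120 + 0.0375) ≈ 3.471 × 0.4842 ≈ 1.681 mcg/mL.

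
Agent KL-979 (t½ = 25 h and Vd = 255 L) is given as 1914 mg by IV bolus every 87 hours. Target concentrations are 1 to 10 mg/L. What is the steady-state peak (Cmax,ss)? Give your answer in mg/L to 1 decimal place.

8.2 mg/L

Over one 87-h interval, 87/25 ≈ 3.48 half-lives elapse, leaving f ≈ 0.0896 of each dose.
At steady state, accumulation factor R = 1/(1 − e^(−kτ)) ≈ 1.0984.
Single-dose peak C₀ = D/Vd = 1914/255 ≈ 7.506 mg/L.
Steady-state peak Cmax,ss = C₀·R ≈ 7.506 × 1.0984 ≈ 8.245 mg/L.
Peak 8.2 mg/L vs MTC 10 mg/L: below toxic threshold.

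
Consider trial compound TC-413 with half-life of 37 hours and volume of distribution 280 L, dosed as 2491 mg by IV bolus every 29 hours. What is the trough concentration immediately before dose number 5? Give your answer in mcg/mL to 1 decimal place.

f = (1/2)^(τ/t½) = (1/2)^(29/37) ≈ 0.5808.
C₀ = D/Vd = 2491/280 ≈ 8.896 mcg/mL.
Before the 5th dose, 4 doses have been given. Superposition: Cmin = C₀·(f + f² + … + f^4).
≈ 8.896 × (0.5808 + 0.3373 + 0.1959 + 0.1138) ≈ 8.896 × 1.2278 ≈ 10.923 mcg/mL.

10.9 mcg/mL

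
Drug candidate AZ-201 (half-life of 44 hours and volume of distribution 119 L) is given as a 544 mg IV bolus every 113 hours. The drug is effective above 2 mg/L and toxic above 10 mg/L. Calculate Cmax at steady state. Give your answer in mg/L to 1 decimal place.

5.5 mg/L

Over one 113-h interval, 113/44 ≈ 2.5682 half-lives elapse, leaving f ≈ 0.1686 of each dose.
Accumulation ratio R = 1/(1 − f) ≈ 1/0.8314 ≈ 1.2028.
Each bolus raises the concentration by D/Vd = 544/119 ≈ 4.571 mg/L.
Cmax,ss = C₀/(1 − f) ≈ 4.571/0.8314 ≈ 5.498 mg/L.
Peak 5.5 mg/L vs MTC 10 mg/L: below toxic threshold.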